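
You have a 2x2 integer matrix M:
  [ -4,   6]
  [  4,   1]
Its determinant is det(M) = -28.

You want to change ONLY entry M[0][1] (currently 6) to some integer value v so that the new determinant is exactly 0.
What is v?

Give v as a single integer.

Answer: -1

Derivation:
det is linear in entry M[0][1]: det = old_det + (v - 6) * C_01
Cofactor C_01 = -4
Want det = 0: -28 + (v - 6) * -4 = 0
  (v - 6) = 28 / -4 = -7
  v = 6 + (-7) = -1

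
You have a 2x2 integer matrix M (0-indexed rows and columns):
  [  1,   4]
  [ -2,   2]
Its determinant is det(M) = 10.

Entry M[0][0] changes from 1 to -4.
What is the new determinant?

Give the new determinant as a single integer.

det is linear in row 0: changing M[0][0] by delta changes det by delta * cofactor(0,0).
Cofactor C_00 = (-1)^(0+0) * minor(0,0) = 2
Entry delta = -4 - 1 = -5
Det delta = -5 * 2 = -10
New det = 10 + -10 = 0

Answer: 0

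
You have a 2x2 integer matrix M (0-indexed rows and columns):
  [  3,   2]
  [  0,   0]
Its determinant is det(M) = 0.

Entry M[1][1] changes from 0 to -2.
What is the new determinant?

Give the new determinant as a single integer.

det is linear in row 1: changing M[1][1] by delta changes det by delta * cofactor(1,1).
Cofactor C_11 = (-1)^(1+1) * minor(1,1) = 3
Entry delta = -2 - 0 = -2
Det delta = -2 * 3 = -6
New det = 0 + -6 = -6

Answer: -6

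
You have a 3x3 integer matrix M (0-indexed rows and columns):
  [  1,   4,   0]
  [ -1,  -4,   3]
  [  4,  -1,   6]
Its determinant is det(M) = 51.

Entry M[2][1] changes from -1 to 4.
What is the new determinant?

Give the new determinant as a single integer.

det is linear in row 2: changing M[2][1] by delta changes det by delta * cofactor(2,1).
Cofactor C_21 = (-1)^(2+1) * minor(2,1) = -3
Entry delta = 4 - -1 = 5
Det delta = 5 * -3 = -15
New det = 51 + -15 = 36

Answer: 36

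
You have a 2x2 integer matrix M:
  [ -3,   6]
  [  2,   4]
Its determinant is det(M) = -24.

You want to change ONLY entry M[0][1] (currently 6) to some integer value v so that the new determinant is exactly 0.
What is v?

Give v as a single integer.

det is linear in entry M[0][1]: det = old_det + (v - 6) * C_01
Cofactor C_01 = -2
Want det = 0: -24 + (v - 6) * -2 = 0
  (v - 6) = 24 / -2 = -12
  v = 6 + (-12) = -6

Answer: -6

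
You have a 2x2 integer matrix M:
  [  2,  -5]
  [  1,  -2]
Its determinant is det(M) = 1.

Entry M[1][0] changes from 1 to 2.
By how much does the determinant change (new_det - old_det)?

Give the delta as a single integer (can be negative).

Cofactor C_10 = 5
Entry delta = 2 - 1 = 1
Det delta = entry_delta * cofactor = 1 * 5 = 5

Answer: 5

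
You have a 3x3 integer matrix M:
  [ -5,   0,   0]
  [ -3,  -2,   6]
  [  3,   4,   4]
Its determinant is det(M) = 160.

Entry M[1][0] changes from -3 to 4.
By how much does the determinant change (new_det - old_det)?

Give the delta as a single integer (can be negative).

Cofactor C_10 = 0
Entry delta = 4 - -3 = 7
Det delta = entry_delta * cofactor = 7 * 0 = 0

Answer: 0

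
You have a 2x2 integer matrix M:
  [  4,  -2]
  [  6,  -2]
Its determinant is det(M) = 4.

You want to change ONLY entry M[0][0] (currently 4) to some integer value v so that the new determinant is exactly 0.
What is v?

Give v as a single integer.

det is linear in entry M[0][0]: det = old_det + (v - 4) * C_00
Cofactor C_00 = -2
Want det = 0: 4 + (v - 4) * -2 = 0
  (v - 4) = -4 / -2 = 2
  v = 4 + (2) = 6

Answer: 6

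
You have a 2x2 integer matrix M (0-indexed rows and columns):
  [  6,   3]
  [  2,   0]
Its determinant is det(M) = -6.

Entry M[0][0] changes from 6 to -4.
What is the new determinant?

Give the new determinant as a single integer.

Answer: -6

Derivation:
det is linear in row 0: changing M[0][0] by delta changes det by delta * cofactor(0,0).
Cofactor C_00 = (-1)^(0+0) * minor(0,0) = 0
Entry delta = -4 - 6 = -10
Det delta = -10 * 0 = 0
New det = -6 + 0 = -6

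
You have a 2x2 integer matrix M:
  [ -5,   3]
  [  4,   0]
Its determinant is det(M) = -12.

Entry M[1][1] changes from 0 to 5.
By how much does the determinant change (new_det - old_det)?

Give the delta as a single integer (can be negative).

Answer: -25

Derivation:
Cofactor C_11 = -5
Entry delta = 5 - 0 = 5
Det delta = entry_delta * cofactor = 5 * -5 = -25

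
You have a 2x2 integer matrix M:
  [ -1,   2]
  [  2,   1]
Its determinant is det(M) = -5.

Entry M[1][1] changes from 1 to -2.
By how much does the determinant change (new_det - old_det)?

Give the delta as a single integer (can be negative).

Answer: 3

Derivation:
Cofactor C_11 = -1
Entry delta = -2 - 1 = -3
Det delta = entry_delta * cofactor = -3 * -1 = 3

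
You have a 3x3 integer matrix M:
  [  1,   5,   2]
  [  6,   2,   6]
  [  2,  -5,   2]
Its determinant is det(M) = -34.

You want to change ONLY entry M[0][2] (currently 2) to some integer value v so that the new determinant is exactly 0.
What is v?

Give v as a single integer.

det is linear in entry M[0][2]: det = old_det + (v - 2) * C_02
Cofactor C_02 = -34
Want det = 0: -34 + (v - 2) * -34 = 0
  (v - 2) = 34 / -34 = -1
  v = 2 + (-1) = 1

Answer: 1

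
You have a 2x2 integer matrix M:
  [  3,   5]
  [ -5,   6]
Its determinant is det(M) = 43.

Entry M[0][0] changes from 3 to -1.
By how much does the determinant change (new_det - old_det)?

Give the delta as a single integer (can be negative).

Cofactor C_00 = 6
Entry delta = -1 - 3 = -4
Det delta = entry_delta * cofactor = -4 * 6 = -24

Answer: -24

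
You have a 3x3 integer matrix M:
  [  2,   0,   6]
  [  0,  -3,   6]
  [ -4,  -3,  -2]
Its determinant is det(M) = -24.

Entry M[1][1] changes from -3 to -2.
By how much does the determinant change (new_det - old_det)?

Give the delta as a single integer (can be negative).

Answer: 20

Derivation:
Cofactor C_11 = 20
Entry delta = -2 - -3 = 1
Det delta = entry_delta * cofactor = 1 * 20 = 20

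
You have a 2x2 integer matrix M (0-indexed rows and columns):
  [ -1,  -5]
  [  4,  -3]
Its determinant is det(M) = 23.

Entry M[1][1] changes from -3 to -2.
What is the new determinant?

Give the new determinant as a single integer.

Answer: 22

Derivation:
det is linear in row 1: changing M[1][1] by delta changes det by delta * cofactor(1,1).
Cofactor C_11 = (-1)^(1+1) * minor(1,1) = -1
Entry delta = -2 - -3 = 1
Det delta = 1 * -1 = -1
New det = 23 + -1 = 22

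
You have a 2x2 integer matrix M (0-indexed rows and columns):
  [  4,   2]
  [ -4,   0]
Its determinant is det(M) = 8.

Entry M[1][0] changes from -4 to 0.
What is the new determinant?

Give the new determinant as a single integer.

Answer: 0

Derivation:
det is linear in row 1: changing M[1][0] by delta changes det by delta * cofactor(1,0).
Cofactor C_10 = (-1)^(1+0) * minor(1,0) = -2
Entry delta = 0 - -4 = 4
Det delta = 4 * -2 = -8
New det = 8 + -8 = 0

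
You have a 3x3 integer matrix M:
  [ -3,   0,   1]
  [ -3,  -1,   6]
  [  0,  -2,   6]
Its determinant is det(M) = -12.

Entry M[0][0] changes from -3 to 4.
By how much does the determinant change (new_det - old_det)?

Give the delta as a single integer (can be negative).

Answer: 42

Derivation:
Cofactor C_00 = 6
Entry delta = 4 - -3 = 7
Det delta = entry_delta * cofactor = 7 * 6 = 42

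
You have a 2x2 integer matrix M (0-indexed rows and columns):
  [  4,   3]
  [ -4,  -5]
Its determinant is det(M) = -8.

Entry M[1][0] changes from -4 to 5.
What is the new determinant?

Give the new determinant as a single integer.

Answer: -35

Derivation:
det is linear in row 1: changing M[1][0] by delta changes det by delta * cofactor(1,0).
Cofactor C_10 = (-1)^(1+0) * minor(1,0) = -3
Entry delta = 5 - -4 = 9
Det delta = 9 * -3 = -27
New det = -8 + -27 = -35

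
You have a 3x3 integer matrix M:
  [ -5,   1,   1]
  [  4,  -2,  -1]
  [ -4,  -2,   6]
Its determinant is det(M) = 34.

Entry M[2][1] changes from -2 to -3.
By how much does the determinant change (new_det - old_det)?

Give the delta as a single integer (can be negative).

Cofactor C_21 = -1
Entry delta = -3 - -2 = -1
Det delta = entry_delta * cofactor = -1 * -1 = 1

Answer: 1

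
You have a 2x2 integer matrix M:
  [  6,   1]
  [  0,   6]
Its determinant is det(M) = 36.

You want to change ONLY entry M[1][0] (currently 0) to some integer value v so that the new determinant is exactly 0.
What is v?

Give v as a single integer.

det is linear in entry M[1][0]: det = old_det + (v - 0) * C_10
Cofactor C_10 = -1
Want det = 0: 36 + (v - 0) * -1 = 0
  (v - 0) = -36 / -1 = 36
  v = 0 + (36) = 36

Answer: 36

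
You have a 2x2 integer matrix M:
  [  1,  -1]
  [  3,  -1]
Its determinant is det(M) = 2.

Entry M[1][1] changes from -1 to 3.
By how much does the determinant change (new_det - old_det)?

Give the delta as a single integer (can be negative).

Cofactor C_11 = 1
Entry delta = 3 - -1 = 4
Det delta = entry_delta * cofactor = 4 * 1 = 4

Answer: 4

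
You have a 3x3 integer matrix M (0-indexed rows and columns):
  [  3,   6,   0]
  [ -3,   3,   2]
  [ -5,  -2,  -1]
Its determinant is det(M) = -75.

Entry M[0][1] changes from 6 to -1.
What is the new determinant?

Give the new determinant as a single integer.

Answer: 16

Derivation:
det is linear in row 0: changing M[0][1] by delta changes det by delta * cofactor(0,1).
Cofactor C_01 = (-1)^(0+1) * minor(0,1) = -13
Entry delta = -1 - 6 = -7
Det delta = -7 * -13 = 91
New det = -75 + 91 = 16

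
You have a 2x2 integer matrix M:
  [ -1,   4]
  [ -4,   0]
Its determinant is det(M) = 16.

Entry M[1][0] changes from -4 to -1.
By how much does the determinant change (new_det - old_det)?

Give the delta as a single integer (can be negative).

Cofactor C_10 = -4
Entry delta = -1 - -4 = 3
Det delta = entry_delta * cofactor = 3 * -4 = -12

Answer: -12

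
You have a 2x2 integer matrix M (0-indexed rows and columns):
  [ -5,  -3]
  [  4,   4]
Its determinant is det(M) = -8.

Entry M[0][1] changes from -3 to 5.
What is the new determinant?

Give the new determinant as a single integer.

det is linear in row 0: changing M[0][1] by delta changes det by delta * cofactor(0,1).
Cofactor C_01 = (-1)^(0+1) * minor(0,1) = -4
Entry delta = 5 - -3 = 8
Det delta = 8 * -4 = -32
New det = -8 + -32 = -40

Answer: -40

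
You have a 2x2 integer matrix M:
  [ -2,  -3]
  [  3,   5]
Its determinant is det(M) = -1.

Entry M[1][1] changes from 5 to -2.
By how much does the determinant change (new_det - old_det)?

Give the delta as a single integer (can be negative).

Answer: 14

Derivation:
Cofactor C_11 = -2
Entry delta = -2 - 5 = -7
Det delta = entry_delta * cofactor = -7 * -2 = 14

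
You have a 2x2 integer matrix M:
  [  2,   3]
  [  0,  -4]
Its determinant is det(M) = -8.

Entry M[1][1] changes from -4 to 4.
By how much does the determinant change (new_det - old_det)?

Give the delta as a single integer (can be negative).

Cofactor C_11 = 2
Entry delta = 4 - -4 = 8
Det delta = entry_delta * cofactor = 8 * 2 = 16

Answer: 16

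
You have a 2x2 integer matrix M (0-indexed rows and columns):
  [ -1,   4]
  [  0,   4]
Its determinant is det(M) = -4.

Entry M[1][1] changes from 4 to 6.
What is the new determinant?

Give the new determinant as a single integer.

Answer: -6

Derivation:
det is linear in row 1: changing M[1][1] by delta changes det by delta * cofactor(1,1).
Cofactor C_11 = (-1)^(1+1) * minor(1,1) = -1
Entry delta = 6 - 4 = 2
Det delta = 2 * -1 = -2
New det = -4 + -2 = -6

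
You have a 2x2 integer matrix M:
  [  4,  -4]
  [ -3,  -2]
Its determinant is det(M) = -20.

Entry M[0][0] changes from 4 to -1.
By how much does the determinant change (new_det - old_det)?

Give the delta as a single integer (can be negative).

Answer: 10

Derivation:
Cofactor C_00 = -2
Entry delta = -1 - 4 = -5
Det delta = entry_delta * cofactor = -5 * -2 = 10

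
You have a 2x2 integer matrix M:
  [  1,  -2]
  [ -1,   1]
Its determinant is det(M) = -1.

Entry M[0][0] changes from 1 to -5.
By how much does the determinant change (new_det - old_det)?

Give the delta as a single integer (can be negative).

Cofactor C_00 = 1
Entry delta = -5 - 1 = -6
Det delta = entry_delta * cofactor = -6 * 1 = -6

Answer: -6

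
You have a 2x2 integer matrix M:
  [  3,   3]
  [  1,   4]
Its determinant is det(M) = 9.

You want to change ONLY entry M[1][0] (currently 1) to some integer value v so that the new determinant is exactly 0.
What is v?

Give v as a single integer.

det is linear in entry M[1][0]: det = old_det + (v - 1) * C_10
Cofactor C_10 = -3
Want det = 0: 9 + (v - 1) * -3 = 0
  (v - 1) = -9 / -3 = 3
  v = 1 + (3) = 4

Answer: 4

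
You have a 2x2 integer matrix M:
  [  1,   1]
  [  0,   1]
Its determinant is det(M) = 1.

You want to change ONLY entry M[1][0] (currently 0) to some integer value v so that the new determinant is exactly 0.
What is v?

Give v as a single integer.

det is linear in entry M[1][0]: det = old_det + (v - 0) * C_10
Cofactor C_10 = -1
Want det = 0: 1 + (v - 0) * -1 = 0
  (v - 0) = -1 / -1 = 1
  v = 0 + (1) = 1

Answer: 1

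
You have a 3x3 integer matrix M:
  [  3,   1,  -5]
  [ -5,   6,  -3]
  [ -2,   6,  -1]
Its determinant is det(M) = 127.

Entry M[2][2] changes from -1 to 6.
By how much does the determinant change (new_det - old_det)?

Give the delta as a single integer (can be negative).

Cofactor C_22 = 23
Entry delta = 6 - -1 = 7
Det delta = entry_delta * cofactor = 7 * 23 = 161

Answer: 161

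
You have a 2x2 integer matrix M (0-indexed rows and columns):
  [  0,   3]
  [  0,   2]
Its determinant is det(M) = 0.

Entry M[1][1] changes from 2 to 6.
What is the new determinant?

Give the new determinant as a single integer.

Answer: 0

Derivation:
det is linear in row 1: changing M[1][1] by delta changes det by delta * cofactor(1,1).
Cofactor C_11 = (-1)^(1+1) * minor(1,1) = 0
Entry delta = 6 - 2 = 4
Det delta = 4 * 0 = 0
New det = 0 + 0 = 0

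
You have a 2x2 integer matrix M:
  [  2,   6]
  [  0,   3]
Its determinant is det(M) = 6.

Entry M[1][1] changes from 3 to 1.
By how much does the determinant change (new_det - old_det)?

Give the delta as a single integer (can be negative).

Cofactor C_11 = 2
Entry delta = 1 - 3 = -2
Det delta = entry_delta * cofactor = -2 * 2 = -4

Answer: -4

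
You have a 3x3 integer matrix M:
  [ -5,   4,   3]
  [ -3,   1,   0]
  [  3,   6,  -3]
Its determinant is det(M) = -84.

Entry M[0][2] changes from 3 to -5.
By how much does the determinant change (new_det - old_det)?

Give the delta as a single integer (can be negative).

Answer: 168

Derivation:
Cofactor C_02 = -21
Entry delta = -5 - 3 = -8
Det delta = entry_delta * cofactor = -8 * -21 = 168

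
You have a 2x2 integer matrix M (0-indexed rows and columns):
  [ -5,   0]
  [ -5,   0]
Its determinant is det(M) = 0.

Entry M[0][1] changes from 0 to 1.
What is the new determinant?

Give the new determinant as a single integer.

Answer: 5

Derivation:
det is linear in row 0: changing M[0][1] by delta changes det by delta * cofactor(0,1).
Cofactor C_01 = (-1)^(0+1) * minor(0,1) = 5
Entry delta = 1 - 0 = 1
Det delta = 1 * 5 = 5
New det = 0 + 5 = 5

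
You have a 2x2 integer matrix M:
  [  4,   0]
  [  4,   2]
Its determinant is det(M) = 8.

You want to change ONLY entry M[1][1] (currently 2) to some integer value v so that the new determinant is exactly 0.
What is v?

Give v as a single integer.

Answer: 0

Derivation:
det is linear in entry M[1][1]: det = old_det + (v - 2) * C_11
Cofactor C_11 = 4
Want det = 0: 8 + (v - 2) * 4 = 0
  (v - 2) = -8 / 4 = -2
  v = 2 + (-2) = 0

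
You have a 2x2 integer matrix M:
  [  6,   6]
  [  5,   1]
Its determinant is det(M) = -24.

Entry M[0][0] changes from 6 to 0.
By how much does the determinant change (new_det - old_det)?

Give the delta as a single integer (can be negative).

Answer: -6

Derivation:
Cofactor C_00 = 1
Entry delta = 0 - 6 = -6
Det delta = entry_delta * cofactor = -6 * 1 = -6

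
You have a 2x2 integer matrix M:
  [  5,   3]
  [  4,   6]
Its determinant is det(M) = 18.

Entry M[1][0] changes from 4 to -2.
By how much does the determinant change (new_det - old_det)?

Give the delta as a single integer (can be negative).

Cofactor C_10 = -3
Entry delta = -2 - 4 = -6
Det delta = entry_delta * cofactor = -6 * -3 = 18

Answer: 18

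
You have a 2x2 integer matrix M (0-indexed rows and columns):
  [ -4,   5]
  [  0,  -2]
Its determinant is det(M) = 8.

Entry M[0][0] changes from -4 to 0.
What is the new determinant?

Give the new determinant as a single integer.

Answer: 0

Derivation:
det is linear in row 0: changing M[0][0] by delta changes det by delta * cofactor(0,0).
Cofactor C_00 = (-1)^(0+0) * minor(0,0) = -2
Entry delta = 0 - -4 = 4
Det delta = 4 * -2 = -8
New det = 8 + -8 = 0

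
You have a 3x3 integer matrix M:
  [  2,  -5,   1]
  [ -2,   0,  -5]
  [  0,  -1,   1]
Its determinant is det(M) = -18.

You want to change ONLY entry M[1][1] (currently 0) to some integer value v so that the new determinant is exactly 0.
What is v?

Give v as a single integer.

Answer: 9

Derivation:
det is linear in entry M[1][1]: det = old_det + (v - 0) * C_11
Cofactor C_11 = 2
Want det = 0: -18 + (v - 0) * 2 = 0
  (v - 0) = 18 / 2 = 9
  v = 0 + (9) = 9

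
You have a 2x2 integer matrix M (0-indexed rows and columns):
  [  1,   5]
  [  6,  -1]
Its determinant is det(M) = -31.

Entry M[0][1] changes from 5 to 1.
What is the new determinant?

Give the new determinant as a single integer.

Answer: -7

Derivation:
det is linear in row 0: changing M[0][1] by delta changes det by delta * cofactor(0,1).
Cofactor C_01 = (-1)^(0+1) * minor(0,1) = -6
Entry delta = 1 - 5 = -4
Det delta = -4 * -6 = 24
New det = -31 + 24 = -7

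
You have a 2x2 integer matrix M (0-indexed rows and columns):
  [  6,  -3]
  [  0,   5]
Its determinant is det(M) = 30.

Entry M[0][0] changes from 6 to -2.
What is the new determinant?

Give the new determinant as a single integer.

Answer: -10

Derivation:
det is linear in row 0: changing M[0][0] by delta changes det by delta * cofactor(0,0).
Cofactor C_00 = (-1)^(0+0) * minor(0,0) = 5
Entry delta = -2 - 6 = -8
Det delta = -8 * 5 = -40
New det = 30 + -40 = -10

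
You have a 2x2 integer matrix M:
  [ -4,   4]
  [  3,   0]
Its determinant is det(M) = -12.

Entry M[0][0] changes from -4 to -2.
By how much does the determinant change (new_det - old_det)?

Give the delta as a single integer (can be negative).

Cofactor C_00 = 0
Entry delta = -2 - -4 = 2
Det delta = entry_delta * cofactor = 2 * 0 = 0

Answer: 0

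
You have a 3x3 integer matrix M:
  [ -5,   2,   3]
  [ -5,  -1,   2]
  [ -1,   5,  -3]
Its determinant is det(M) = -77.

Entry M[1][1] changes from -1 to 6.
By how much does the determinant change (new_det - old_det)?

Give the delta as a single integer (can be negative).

Cofactor C_11 = 18
Entry delta = 6 - -1 = 7
Det delta = entry_delta * cofactor = 7 * 18 = 126

Answer: 126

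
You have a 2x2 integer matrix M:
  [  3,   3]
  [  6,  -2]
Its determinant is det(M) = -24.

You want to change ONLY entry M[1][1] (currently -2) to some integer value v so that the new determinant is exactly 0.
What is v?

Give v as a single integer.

det is linear in entry M[1][1]: det = old_det + (v - -2) * C_11
Cofactor C_11 = 3
Want det = 0: -24 + (v - -2) * 3 = 0
  (v - -2) = 24 / 3 = 8
  v = -2 + (8) = 6

Answer: 6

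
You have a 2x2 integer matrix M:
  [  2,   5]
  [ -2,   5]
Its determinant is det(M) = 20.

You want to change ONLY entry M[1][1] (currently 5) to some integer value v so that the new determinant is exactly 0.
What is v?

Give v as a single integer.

det is linear in entry M[1][1]: det = old_det + (v - 5) * C_11
Cofactor C_11 = 2
Want det = 0: 20 + (v - 5) * 2 = 0
  (v - 5) = -20 / 2 = -10
  v = 5 + (-10) = -5

Answer: -5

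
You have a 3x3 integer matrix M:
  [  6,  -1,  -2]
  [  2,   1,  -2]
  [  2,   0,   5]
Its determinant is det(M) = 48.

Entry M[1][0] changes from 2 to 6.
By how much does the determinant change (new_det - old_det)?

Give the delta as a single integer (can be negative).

Answer: 20

Derivation:
Cofactor C_10 = 5
Entry delta = 6 - 2 = 4
Det delta = entry_delta * cofactor = 4 * 5 = 20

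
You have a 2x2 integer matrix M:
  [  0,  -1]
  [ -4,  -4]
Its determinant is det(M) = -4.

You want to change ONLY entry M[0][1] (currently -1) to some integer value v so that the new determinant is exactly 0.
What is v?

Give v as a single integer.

Answer: 0

Derivation:
det is linear in entry M[0][1]: det = old_det + (v - -1) * C_01
Cofactor C_01 = 4
Want det = 0: -4 + (v - -1) * 4 = 0
  (v - -1) = 4 / 4 = 1
  v = -1 + (1) = 0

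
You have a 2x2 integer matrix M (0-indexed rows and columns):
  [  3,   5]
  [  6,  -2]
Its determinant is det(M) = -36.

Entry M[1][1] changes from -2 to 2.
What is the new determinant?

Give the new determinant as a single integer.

Answer: -24

Derivation:
det is linear in row 1: changing M[1][1] by delta changes det by delta * cofactor(1,1).
Cofactor C_11 = (-1)^(1+1) * minor(1,1) = 3
Entry delta = 2 - -2 = 4
Det delta = 4 * 3 = 12
New det = -36 + 12 = -24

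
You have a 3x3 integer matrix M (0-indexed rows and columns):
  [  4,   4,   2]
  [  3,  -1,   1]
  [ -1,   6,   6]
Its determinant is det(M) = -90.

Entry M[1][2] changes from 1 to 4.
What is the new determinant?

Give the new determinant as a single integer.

det is linear in row 1: changing M[1][2] by delta changes det by delta * cofactor(1,2).
Cofactor C_12 = (-1)^(1+2) * minor(1,2) = -28
Entry delta = 4 - 1 = 3
Det delta = 3 * -28 = -84
New det = -90 + -84 = -174

Answer: -174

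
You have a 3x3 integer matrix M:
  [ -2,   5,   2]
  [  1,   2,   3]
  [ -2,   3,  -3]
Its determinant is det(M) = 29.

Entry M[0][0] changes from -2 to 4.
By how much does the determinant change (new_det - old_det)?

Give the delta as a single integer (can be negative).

Answer: -90

Derivation:
Cofactor C_00 = -15
Entry delta = 4 - -2 = 6
Det delta = entry_delta * cofactor = 6 * -15 = -90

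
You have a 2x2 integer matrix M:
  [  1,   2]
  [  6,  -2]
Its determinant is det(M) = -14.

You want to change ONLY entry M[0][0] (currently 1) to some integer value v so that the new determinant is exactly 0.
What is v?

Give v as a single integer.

det is linear in entry M[0][0]: det = old_det + (v - 1) * C_00
Cofactor C_00 = -2
Want det = 0: -14 + (v - 1) * -2 = 0
  (v - 1) = 14 / -2 = -7
  v = 1 + (-7) = -6

Answer: -6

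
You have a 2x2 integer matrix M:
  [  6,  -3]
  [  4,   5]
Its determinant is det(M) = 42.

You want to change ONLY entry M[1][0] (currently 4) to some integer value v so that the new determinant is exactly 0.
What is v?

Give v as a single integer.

det is linear in entry M[1][0]: det = old_det + (v - 4) * C_10
Cofactor C_10 = 3
Want det = 0: 42 + (v - 4) * 3 = 0
  (v - 4) = -42 / 3 = -14
  v = 4 + (-14) = -10

Answer: -10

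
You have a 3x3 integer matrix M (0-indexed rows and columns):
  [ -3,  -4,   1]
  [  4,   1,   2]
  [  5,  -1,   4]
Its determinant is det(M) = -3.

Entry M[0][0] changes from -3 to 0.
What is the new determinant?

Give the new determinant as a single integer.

Answer: 15

Derivation:
det is linear in row 0: changing M[0][0] by delta changes det by delta * cofactor(0,0).
Cofactor C_00 = (-1)^(0+0) * minor(0,0) = 6
Entry delta = 0 - -3 = 3
Det delta = 3 * 6 = 18
New det = -3 + 18 = 15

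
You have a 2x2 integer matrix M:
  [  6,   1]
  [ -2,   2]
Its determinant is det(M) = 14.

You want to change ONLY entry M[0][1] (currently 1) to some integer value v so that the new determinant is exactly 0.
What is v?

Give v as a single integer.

det is linear in entry M[0][1]: det = old_det + (v - 1) * C_01
Cofactor C_01 = 2
Want det = 0: 14 + (v - 1) * 2 = 0
  (v - 1) = -14 / 2 = -7
  v = 1 + (-7) = -6

Answer: -6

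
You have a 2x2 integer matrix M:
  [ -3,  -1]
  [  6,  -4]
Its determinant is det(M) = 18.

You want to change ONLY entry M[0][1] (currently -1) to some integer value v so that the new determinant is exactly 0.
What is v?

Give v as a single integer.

Answer: 2

Derivation:
det is linear in entry M[0][1]: det = old_det + (v - -1) * C_01
Cofactor C_01 = -6
Want det = 0: 18 + (v - -1) * -6 = 0
  (v - -1) = -18 / -6 = 3
  v = -1 + (3) = 2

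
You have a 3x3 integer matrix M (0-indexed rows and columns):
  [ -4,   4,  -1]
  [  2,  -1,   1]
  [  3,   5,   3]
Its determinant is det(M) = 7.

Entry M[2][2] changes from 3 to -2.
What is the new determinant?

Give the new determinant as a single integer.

det is linear in row 2: changing M[2][2] by delta changes det by delta * cofactor(2,2).
Cofactor C_22 = (-1)^(2+2) * minor(2,2) = -4
Entry delta = -2 - 3 = -5
Det delta = -5 * -4 = 20
New det = 7 + 20 = 27

Answer: 27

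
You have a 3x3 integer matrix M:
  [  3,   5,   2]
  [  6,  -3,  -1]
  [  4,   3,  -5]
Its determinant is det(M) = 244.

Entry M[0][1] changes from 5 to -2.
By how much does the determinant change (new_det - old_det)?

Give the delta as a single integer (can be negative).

Answer: -182

Derivation:
Cofactor C_01 = 26
Entry delta = -2 - 5 = -7
Det delta = entry_delta * cofactor = -7 * 26 = -182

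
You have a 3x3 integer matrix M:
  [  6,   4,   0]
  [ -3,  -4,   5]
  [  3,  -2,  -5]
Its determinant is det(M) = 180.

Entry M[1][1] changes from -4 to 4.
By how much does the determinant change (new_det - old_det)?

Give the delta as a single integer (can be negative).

Answer: -240

Derivation:
Cofactor C_11 = -30
Entry delta = 4 - -4 = 8
Det delta = entry_delta * cofactor = 8 * -30 = -240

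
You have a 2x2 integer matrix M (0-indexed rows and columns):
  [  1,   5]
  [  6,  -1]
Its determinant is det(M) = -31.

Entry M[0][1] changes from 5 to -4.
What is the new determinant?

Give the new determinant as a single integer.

det is linear in row 0: changing M[0][1] by delta changes det by delta * cofactor(0,1).
Cofactor C_01 = (-1)^(0+1) * minor(0,1) = -6
Entry delta = -4 - 5 = -9
Det delta = -9 * -6 = 54
New det = -31 + 54 = 23

Answer: 23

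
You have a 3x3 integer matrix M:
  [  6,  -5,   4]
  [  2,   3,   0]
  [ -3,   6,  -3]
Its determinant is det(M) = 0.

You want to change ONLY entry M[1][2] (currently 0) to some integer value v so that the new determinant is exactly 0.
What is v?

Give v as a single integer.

det is linear in entry M[1][2]: det = old_det + (v - 0) * C_12
Cofactor C_12 = -21
Want det = 0: 0 + (v - 0) * -21 = 0
  (v - 0) = 0 / -21 = 0
  v = 0 + (0) = 0

Answer: 0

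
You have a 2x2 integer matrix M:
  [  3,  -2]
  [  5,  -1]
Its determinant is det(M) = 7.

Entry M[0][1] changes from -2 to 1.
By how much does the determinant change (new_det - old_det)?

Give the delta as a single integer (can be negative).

Cofactor C_01 = -5
Entry delta = 1 - -2 = 3
Det delta = entry_delta * cofactor = 3 * -5 = -15

Answer: -15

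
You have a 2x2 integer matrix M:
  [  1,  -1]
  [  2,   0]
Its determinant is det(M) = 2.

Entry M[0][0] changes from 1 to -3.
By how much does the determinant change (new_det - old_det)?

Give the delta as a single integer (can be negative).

Cofactor C_00 = 0
Entry delta = -3 - 1 = -4
Det delta = entry_delta * cofactor = -4 * 0 = 0

Answer: 0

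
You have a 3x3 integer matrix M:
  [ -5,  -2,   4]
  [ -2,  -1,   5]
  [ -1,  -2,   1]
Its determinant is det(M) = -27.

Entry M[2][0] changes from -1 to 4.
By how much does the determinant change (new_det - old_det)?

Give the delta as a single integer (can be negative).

Answer: -30

Derivation:
Cofactor C_20 = -6
Entry delta = 4 - -1 = 5
Det delta = entry_delta * cofactor = 5 * -6 = -30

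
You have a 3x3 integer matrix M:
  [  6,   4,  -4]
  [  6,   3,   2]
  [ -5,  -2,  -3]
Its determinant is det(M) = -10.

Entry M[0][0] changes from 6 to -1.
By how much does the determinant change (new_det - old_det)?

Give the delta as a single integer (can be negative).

Cofactor C_00 = -5
Entry delta = -1 - 6 = -7
Det delta = entry_delta * cofactor = -7 * -5 = 35

Answer: 35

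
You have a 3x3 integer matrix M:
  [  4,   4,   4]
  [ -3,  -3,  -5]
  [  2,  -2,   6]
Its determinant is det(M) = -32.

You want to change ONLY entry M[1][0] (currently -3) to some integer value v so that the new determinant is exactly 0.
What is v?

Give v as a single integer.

det is linear in entry M[1][0]: det = old_det + (v - -3) * C_10
Cofactor C_10 = -32
Want det = 0: -32 + (v - -3) * -32 = 0
  (v - -3) = 32 / -32 = -1
  v = -3 + (-1) = -4

Answer: -4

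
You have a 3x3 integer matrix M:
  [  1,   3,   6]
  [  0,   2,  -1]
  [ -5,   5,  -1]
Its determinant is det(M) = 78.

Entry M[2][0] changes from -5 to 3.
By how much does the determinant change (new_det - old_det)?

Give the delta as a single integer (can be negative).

Answer: -120

Derivation:
Cofactor C_20 = -15
Entry delta = 3 - -5 = 8
Det delta = entry_delta * cofactor = 8 * -15 = -120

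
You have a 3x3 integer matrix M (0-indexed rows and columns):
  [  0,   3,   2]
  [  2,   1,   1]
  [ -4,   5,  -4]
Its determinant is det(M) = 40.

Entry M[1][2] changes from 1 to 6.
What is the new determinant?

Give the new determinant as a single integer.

det is linear in row 1: changing M[1][2] by delta changes det by delta * cofactor(1,2).
Cofactor C_12 = (-1)^(1+2) * minor(1,2) = -12
Entry delta = 6 - 1 = 5
Det delta = 5 * -12 = -60
New det = 40 + -60 = -20

Answer: -20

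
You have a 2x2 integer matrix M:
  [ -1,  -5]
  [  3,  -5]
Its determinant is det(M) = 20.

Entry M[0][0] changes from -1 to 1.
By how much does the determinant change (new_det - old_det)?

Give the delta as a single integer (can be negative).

Answer: -10

Derivation:
Cofactor C_00 = -5
Entry delta = 1 - -1 = 2
Det delta = entry_delta * cofactor = 2 * -5 = -10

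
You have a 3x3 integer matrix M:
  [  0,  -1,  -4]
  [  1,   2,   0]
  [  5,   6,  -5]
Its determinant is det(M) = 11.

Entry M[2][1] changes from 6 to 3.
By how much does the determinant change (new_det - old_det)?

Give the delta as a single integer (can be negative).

Cofactor C_21 = -4
Entry delta = 3 - 6 = -3
Det delta = entry_delta * cofactor = -3 * -4 = 12

Answer: 12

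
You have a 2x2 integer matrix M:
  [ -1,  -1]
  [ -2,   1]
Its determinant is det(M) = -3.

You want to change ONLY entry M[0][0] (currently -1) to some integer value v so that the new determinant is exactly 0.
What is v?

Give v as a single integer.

det is linear in entry M[0][0]: det = old_det + (v - -1) * C_00
Cofactor C_00 = 1
Want det = 0: -3 + (v - -1) * 1 = 0
  (v - -1) = 3 / 1 = 3
  v = -1 + (3) = 2

Answer: 2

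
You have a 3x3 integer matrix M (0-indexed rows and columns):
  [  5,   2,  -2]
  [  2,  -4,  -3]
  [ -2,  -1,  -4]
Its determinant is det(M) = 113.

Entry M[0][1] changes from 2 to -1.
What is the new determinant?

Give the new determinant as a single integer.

det is linear in row 0: changing M[0][1] by delta changes det by delta * cofactor(0,1).
Cofactor C_01 = (-1)^(0+1) * minor(0,1) = 14
Entry delta = -1 - 2 = -3
Det delta = -3 * 14 = -42
New det = 113 + -42 = 71

Answer: 71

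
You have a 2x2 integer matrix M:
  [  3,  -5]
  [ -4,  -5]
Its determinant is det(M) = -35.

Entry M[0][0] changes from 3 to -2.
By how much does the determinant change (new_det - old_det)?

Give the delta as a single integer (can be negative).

Cofactor C_00 = -5
Entry delta = -2 - 3 = -5
Det delta = entry_delta * cofactor = -5 * -5 = 25

Answer: 25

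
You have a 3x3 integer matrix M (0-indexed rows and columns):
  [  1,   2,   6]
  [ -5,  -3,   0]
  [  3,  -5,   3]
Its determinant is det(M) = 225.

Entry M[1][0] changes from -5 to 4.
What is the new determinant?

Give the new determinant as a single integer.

det is linear in row 1: changing M[1][0] by delta changes det by delta * cofactor(1,0).
Cofactor C_10 = (-1)^(1+0) * minor(1,0) = -36
Entry delta = 4 - -5 = 9
Det delta = 9 * -36 = -324
New det = 225 + -324 = -99

Answer: -99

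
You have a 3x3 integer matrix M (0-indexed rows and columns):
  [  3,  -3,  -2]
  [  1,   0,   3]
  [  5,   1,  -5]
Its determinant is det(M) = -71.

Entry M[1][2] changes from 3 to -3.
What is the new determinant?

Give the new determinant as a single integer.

det is linear in row 1: changing M[1][2] by delta changes det by delta * cofactor(1,2).
Cofactor C_12 = (-1)^(1+2) * minor(1,2) = -18
Entry delta = -3 - 3 = -6
Det delta = -6 * -18 = 108
New det = -71 + 108 = 37

Answer: 37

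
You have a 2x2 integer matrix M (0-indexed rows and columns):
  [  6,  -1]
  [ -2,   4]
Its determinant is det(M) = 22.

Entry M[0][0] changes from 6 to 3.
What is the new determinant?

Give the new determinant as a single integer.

det is linear in row 0: changing M[0][0] by delta changes det by delta * cofactor(0,0).
Cofactor C_00 = (-1)^(0+0) * minor(0,0) = 4
Entry delta = 3 - 6 = -3
Det delta = -3 * 4 = -12
New det = 22 + -12 = 10

Answer: 10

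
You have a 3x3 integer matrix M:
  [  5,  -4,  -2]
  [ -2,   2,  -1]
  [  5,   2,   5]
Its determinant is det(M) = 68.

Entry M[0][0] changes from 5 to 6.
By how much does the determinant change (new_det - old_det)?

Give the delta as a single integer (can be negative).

Answer: 12

Derivation:
Cofactor C_00 = 12
Entry delta = 6 - 5 = 1
Det delta = entry_delta * cofactor = 1 * 12 = 12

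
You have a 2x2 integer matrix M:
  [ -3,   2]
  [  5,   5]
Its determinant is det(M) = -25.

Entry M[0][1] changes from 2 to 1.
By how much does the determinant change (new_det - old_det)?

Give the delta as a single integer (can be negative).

Cofactor C_01 = -5
Entry delta = 1 - 2 = -1
Det delta = entry_delta * cofactor = -1 * -5 = 5

Answer: 5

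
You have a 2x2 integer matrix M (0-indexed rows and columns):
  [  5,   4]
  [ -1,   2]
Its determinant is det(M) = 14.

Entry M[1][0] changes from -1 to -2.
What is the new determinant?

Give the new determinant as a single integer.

Answer: 18

Derivation:
det is linear in row 1: changing M[1][0] by delta changes det by delta * cofactor(1,0).
Cofactor C_10 = (-1)^(1+0) * minor(1,0) = -4
Entry delta = -2 - -1 = -1
Det delta = -1 * -4 = 4
New det = 14 + 4 = 18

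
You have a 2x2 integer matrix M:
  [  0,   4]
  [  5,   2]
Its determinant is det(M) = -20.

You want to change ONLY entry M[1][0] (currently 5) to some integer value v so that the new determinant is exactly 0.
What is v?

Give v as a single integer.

Answer: 0

Derivation:
det is linear in entry M[1][0]: det = old_det + (v - 5) * C_10
Cofactor C_10 = -4
Want det = 0: -20 + (v - 5) * -4 = 0
  (v - 5) = 20 / -4 = -5
  v = 5 + (-5) = 0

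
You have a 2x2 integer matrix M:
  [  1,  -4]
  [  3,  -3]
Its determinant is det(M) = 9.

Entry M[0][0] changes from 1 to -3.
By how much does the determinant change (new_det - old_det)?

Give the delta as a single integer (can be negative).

Cofactor C_00 = -3
Entry delta = -3 - 1 = -4
Det delta = entry_delta * cofactor = -4 * -3 = 12

Answer: 12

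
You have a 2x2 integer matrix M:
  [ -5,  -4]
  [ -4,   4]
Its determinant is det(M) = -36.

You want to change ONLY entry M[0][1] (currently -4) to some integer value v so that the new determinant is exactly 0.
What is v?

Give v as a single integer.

det is linear in entry M[0][1]: det = old_det + (v - -4) * C_01
Cofactor C_01 = 4
Want det = 0: -36 + (v - -4) * 4 = 0
  (v - -4) = 36 / 4 = 9
  v = -4 + (9) = 5

Answer: 5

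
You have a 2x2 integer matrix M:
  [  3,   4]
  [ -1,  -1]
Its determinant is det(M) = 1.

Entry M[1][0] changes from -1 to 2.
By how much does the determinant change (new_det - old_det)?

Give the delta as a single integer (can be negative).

Cofactor C_10 = -4
Entry delta = 2 - -1 = 3
Det delta = entry_delta * cofactor = 3 * -4 = -12

Answer: -12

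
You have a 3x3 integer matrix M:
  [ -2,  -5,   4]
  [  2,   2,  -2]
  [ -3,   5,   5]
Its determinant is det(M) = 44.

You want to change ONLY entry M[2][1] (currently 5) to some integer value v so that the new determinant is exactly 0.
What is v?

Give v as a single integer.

Answer: -6

Derivation:
det is linear in entry M[2][1]: det = old_det + (v - 5) * C_21
Cofactor C_21 = 4
Want det = 0: 44 + (v - 5) * 4 = 0
  (v - 5) = -44 / 4 = -11
  v = 5 + (-11) = -6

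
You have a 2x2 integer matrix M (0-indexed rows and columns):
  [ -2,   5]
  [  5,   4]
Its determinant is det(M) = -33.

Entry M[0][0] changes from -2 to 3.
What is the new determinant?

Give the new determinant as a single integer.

Answer: -13

Derivation:
det is linear in row 0: changing M[0][0] by delta changes det by delta * cofactor(0,0).
Cofactor C_00 = (-1)^(0+0) * minor(0,0) = 4
Entry delta = 3 - -2 = 5
Det delta = 5 * 4 = 20
New det = -33 + 20 = -13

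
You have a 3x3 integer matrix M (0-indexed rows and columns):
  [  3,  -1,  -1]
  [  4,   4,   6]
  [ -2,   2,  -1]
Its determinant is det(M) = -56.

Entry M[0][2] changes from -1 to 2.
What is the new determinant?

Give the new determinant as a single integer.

Answer: -8

Derivation:
det is linear in row 0: changing M[0][2] by delta changes det by delta * cofactor(0,2).
Cofactor C_02 = (-1)^(0+2) * minor(0,2) = 16
Entry delta = 2 - -1 = 3
Det delta = 3 * 16 = 48
New det = -56 + 48 = -8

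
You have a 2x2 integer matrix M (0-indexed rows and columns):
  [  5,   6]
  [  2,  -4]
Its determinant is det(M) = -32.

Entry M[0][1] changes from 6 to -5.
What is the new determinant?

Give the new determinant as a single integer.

det is linear in row 0: changing M[0][1] by delta changes det by delta * cofactor(0,1).
Cofactor C_01 = (-1)^(0+1) * minor(0,1) = -2
Entry delta = -5 - 6 = -11
Det delta = -11 * -2 = 22
New det = -32 + 22 = -10

Answer: -10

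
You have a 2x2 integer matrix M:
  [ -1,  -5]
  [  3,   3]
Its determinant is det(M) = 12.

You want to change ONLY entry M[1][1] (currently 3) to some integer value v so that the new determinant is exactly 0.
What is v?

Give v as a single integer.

det is linear in entry M[1][1]: det = old_det + (v - 3) * C_11
Cofactor C_11 = -1
Want det = 0: 12 + (v - 3) * -1 = 0
  (v - 3) = -12 / -1 = 12
  v = 3 + (12) = 15

Answer: 15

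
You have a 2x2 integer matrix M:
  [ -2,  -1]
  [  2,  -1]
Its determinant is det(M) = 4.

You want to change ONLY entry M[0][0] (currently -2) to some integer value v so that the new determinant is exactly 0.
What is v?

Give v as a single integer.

Answer: 2

Derivation:
det is linear in entry M[0][0]: det = old_det + (v - -2) * C_00
Cofactor C_00 = -1
Want det = 0: 4 + (v - -2) * -1 = 0
  (v - -2) = -4 / -1 = 4
  v = -2 + (4) = 2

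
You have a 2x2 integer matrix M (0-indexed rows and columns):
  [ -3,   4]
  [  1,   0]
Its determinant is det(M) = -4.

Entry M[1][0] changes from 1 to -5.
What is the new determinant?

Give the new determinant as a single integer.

det is linear in row 1: changing M[1][0] by delta changes det by delta * cofactor(1,0).
Cofactor C_10 = (-1)^(1+0) * minor(1,0) = -4
Entry delta = -5 - 1 = -6
Det delta = -6 * -4 = 24
New det = -4 + 24 = 20

Answer: 20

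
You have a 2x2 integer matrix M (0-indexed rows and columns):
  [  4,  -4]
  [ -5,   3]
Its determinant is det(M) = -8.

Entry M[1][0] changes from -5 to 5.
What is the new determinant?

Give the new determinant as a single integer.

det is linear in row 1: changing M[1][0] by delta changes det by delta * cofactor(1,0).
Cofactor C_10 = (-1)^(1+0) * minor(1,0) = 4
Entry delta = 5 - -5 = 10
Det delta = 10 * 4 = 40
New det = -8 + 40 = 32

Answer: 32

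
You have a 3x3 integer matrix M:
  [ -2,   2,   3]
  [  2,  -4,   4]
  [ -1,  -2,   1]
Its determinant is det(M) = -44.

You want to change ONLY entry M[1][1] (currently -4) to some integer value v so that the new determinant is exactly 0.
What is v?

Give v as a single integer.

det is linear in entry M[1][1]: det = old_det + (v - -4) * C_11
Cofactor C_11 = 1
Want det = 0: -44 + (v - -4) * 1 = 0
  (v - -4) = 44 / 1 = 44
  v = -4 + (44) = 40

Answer: 40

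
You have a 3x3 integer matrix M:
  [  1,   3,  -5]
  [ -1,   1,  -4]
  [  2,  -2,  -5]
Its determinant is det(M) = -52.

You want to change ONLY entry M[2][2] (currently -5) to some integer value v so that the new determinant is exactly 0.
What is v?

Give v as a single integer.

det is linear in entry M[2][2]: det = old_det + (v - -5) * C_22
Cofactor C_22 = 4
Want det = 0: -52 + (v - -5) * 4 = 0
  (v - -5) = 52 / 4 = 13
  v = -5 + (13) = 8

Answer: 8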